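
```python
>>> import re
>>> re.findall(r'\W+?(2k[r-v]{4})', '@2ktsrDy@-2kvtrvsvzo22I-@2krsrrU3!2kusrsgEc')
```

Pattern: one or more of a non-word character (lazy); then the literal '2k', then exactly 4 of a character in [r-v] (captured).
Scanning left to right: at [8:16] match '@-2kvtrv', group 1 = '2kvtrv'; at [23:31] match '-@2krsrr', group 1 = '2krsrr'; at [33:40] match '!2kusrs', group 1 = '2kusrs'.
With a single group, `findall` returns only what that group captured — 3 items.

['2kvtrv', '2krsrr', '2kusrs']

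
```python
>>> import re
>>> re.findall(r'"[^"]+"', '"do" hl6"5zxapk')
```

Scanning left to right: at [0:4] → '"do"'.
With no groups in the pattern, `findall` gives back each whole match — 1 here.

['"do"']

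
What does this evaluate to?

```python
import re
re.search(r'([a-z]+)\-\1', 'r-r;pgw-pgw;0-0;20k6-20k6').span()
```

The backreference `\1` re-matches whatever the first group consumed, character for character.
`re.search` scans for the first position where the pattern succeeds.
The match spans [0:3] → 'r-r'.
Captured: group 1 = 'r'.

(0, 3)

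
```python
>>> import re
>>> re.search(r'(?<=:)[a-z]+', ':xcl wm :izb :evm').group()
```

'xcl'

Because the assertion is zero-width, the text it checks is not consumed and won't appear in the result.
The match spans [1:4] → 'xcl'.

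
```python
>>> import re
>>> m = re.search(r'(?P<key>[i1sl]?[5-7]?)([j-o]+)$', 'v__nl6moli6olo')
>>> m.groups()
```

('i6', 'olo')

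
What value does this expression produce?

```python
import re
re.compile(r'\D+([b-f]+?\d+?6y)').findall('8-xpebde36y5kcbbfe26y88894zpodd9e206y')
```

Pattern: one or more of a non-digit; then one or more of a character in [b-f] (lazy), then one or more of a digit (lazy), then the literal '6y' (captured).
Walking the string: at [1:11] match '-xpebde36y', group 1 = 'e36y'; at [12:21] match 'kcbbfe26y', group 1 = 'e26y'.
`findall` collects group 1 from each match (2 total).

['e36y', 'e26y']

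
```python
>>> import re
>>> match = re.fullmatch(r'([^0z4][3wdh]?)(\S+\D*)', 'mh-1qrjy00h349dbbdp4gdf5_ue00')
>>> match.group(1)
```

'mh'

The match spans [0:29] → 'mh-1qrjy00h349dbbdp4gdf5_ue00'.
Captured: group 1 = 'mh', group 2 = '-1qrjy00h349dbbdp4gdf5_ue00'.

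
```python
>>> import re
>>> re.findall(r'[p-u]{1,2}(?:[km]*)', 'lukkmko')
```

This matches 1 to 2 of a character in [p-u]; then zero or more of one of [km] (non-capturing group).
Walking the string: at [1:6] → 'ukkmk'.
With no groups in the pattern, `findall` gives back each whole match — 1 here.

['ukkmk']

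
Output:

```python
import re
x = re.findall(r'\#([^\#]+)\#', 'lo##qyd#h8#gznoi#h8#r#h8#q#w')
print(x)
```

['qyd', 'gznoi', 'r', 'q']

Matches: at [3:8] match '#qyd#', group 1 = 'qyd'; at [10:17] match '#gznoi#', group 1 = 'gznoi'; at [19:22] match '#r#', group 1 = 'r'; at [24:27] match '#q#', group 1 = 'q'.
`findall` collects group 1 from each match (4 total).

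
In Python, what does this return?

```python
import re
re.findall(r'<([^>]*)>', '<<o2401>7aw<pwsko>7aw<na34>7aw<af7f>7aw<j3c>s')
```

Walking the string: at [0:8] match '<<o2401>', group 1 = '<o2401'; at [11:18] match '<pwsko>', group 1 = 'pwsko'; at [21:27] match '<na34>', group 1 = 'na34'; at [30:36] match '<af7f>', group 1 = 'af7f'; at [39:44] match '<j3c>', group 1 = 'j3c'.
With a single group, `findall` returns only what that group captured — 5 items.

['<o2401', 'pwsko', 'na34', 'af7f', 'j3c']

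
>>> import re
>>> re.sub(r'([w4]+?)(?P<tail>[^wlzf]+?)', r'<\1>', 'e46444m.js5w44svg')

The pattern matches one or more of one of [w4] (lazy) (captured); then one or more of any character except [wlzf] (lazy) (captured as 'tail').
The `?` after the quantifier makes it lazy — it takes as little as possible before letting the rest of the pattern try.
Matches: at [1:3] → '46'; at [3:5] → '44'; at [5:7] → '4m'; at [11:13] → 'w4'; at [13:15] → '4s'.
`\1` in the replacement pulls in group 1's text for each match.

'e<4><4><4>.js5<w><4>vg'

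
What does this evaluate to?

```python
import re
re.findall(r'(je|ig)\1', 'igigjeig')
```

`\1` is not a pattern — it's the concrete string captured by group 1, re-applied verbatim.
Scanning left to right: at [0:4] match 'igig', group 1 = 'ig'.
Because there's exactly one group, `findall` drops the full match and keeps group 1 from the one hit.

['ig']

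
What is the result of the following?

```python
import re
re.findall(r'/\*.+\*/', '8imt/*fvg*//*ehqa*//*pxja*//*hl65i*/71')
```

Matches: at [4:36] → '/*fvg*//*ehqa*//*pxja*//*hl65i*/'.
No capturing groups, so `findall` returns the 1 full match string.

['/*fvg*//*ehqa*//*pxja*//*hl65i*/']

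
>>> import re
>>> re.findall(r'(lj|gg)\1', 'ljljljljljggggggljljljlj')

The backreference `\1` re-matches whatever the first group consumed, character for character.
Walking the string: at [0:4] match 'ljlj', group 1 = 'lj'; at [4:8] match 'ljlj', group 1 = 'lj'; at [10:14] match 'gggg', group 1 = 'gg'; at [16:20] match 'ljlj', group 1 = 'lj'; at [20:24] match 'ljlj', group 1 = 'lj'.
Because there's exactly one group, `findall` drops the full match and keeps group 1 from each hit.

['lj', 'lj', 'gg', 'lj', 'lj']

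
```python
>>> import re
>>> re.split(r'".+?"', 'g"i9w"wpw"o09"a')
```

['g', 'wpw', 'a']

Splitting on the pattern gives 3 pieces.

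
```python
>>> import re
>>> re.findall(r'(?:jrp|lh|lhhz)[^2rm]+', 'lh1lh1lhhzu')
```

['lh1lh1lhhzu']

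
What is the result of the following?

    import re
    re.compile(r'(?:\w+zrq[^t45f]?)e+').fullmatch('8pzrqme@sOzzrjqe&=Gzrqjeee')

The pattern matches one or more of a word character, then the literal 'zrq', then optionally any character except [t45f] (non-capturing group); then one or more of a literal 'e'.
For `fullmatch`, every character of the input must be accounted for by the pattern.
Here there's no way to consume every character, so the call returns None.

None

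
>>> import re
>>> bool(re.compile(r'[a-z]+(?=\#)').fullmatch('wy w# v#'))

False

`re.fullmatch` requires the pattern to consume the entire string.
Here the pattern can't cover the whole string, so the call returns None, and `bool(None)` is False.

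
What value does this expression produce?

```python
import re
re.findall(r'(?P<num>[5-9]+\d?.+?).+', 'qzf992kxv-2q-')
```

The pattern matches one or more of a character in [5-9], then optionally a digit, then one or more of any character (lazy) (captured as 'num'); then one or more of any character.
A non-greedy quantifier consumes as few characters as it can — just enough that the remainder of the pattern still matches from where it stops; whatever follows it matches normally.
Walking the string: at [3:13] match '992kxv-2q-', group 1 = '992k'.
With a single group, `findall` returns only what that group captured — 1 item.

['992k']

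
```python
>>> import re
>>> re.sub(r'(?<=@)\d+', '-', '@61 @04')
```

Because the assertion is zero-width, the text it checks is not consumed and won't appear in the result.
Every occurrence is swapped for '-'.

'@- @-'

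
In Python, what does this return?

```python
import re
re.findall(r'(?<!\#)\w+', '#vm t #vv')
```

`(?!…)`/`(?<!…)` only lets a position through if the neighbouring text does NOT match; no characters are consumed.
No capturing groups, so `findall` returns the 3 full match strings.

['m', 't', 'v']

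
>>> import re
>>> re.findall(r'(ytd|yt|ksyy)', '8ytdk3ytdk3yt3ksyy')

Branches in `(...|...)` are attempted left-to-right; the first branch that allows the whole pattern to succeed is taken.
Walking the string: at [1:4] match 'ytd', group 1 = 'ytd'; at [6:9] match 'ytd', group 1 = 'ytd'; at [11:13] match 'yt', group 1 = 'yt'; at [14:18] match 'ksyy', group 1 = 'ksyy'.
Because there's exactly one group, `findall` drops the full match and keeps group 1 from each hit.

['ytd', 'ytd', 'yt', 'ksyy']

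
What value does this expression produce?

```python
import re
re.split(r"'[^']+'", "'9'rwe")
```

Matches to split on: at [0:3] → "'9'".
`split` removes every match and returns the 2 fragments in between.

['', 'rwe']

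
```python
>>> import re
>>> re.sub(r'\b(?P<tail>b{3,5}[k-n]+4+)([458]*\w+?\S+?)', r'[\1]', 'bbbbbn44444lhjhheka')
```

The pattern matches a word boundary (`\b`, zero-width); then 3 to 5 of the literal 'b', then one or more of a character in [k-n], then one or more of a literal '4' (captured as 'tail'); then zero or more of one of [458], then one or more of a word character (lazy), then one or more of a non-whitespace character (lazy) (captured).
A non-greedy quantifier consumes as few characters as it can — just enough that the remainder of the pattern still matches from where it stops; whatever follows it matches normally.
Matches: at [0:13] → 'bbbbbn44444lh'.
`\1` in the replacement pulls in group 1's text for each match.

'[bbbbbn44444]jhheka'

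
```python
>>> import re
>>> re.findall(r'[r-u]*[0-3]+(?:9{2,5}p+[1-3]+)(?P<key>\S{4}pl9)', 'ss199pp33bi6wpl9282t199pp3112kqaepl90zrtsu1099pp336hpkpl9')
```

This matches zero or more of a character in [r-u]; then one or more of a character in [0-3]; then 2 to 5 of a literal '9', then one or more of a literal 'p', then one or more of a character in [1-3] (non-capturing group); then exactly 4 of a non-whitespace character, then the literal 'pl9' (captured as 'key').
Walking the string: at [0:16] match 'ss199pp33bi6wpl9', group 1 = 'bi6wpl9'; at [19:36] match 't199pp3112kqaepl9', group 1 = 'kqaepl9'; at [38:57] match 'rtsu1099pp336hpkpl9', group 1 = '6hpkpl9'.
Because there's exactly one group, `findall` drops the full match and keeps group 1 from each hit.

['bi6wpl9', 'kqaepl9', '6hpkpl9']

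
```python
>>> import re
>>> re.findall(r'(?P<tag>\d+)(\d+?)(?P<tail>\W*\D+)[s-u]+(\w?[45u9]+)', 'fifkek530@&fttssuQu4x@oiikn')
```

4 groups means the one result is a tuple of 4 captured strings — 1 here.

[('53', '0', '@&fttssuQ', '4')]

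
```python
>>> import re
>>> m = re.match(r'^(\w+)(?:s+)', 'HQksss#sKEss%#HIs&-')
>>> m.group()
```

'HQksss'

Pattern: anchored at the start of the string; then one or more of a word character (captured); then one or more of a literal 's' (non-capturing group).
`match` is anchored at position 0; if the pattern doesn't fit there, it returns None.
The match spans [0:6] → 'HQksss'.
Captured: group 1 = 'HQkss'.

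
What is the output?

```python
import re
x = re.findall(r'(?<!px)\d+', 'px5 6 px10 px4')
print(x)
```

`(?!…)`/`(?<!…)` only lets a position through if the neighbouring text does NOT match; no characters are consumed.
Matches: at [4:5] → '6'; at [9:10] → '0'.
`findall` yields the raw match text (2 of them) because the pattern has no groups.

['6', '0']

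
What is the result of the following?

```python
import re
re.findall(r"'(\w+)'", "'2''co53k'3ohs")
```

Matches: at [0:3] match "'2'", group 1 = '2'; at [3:10] match "'co53k'", group 1 = 'co53k'.
Because there's exactly one group, `findall` drops the full match and keeps group 1 from each hit.

['2', 'co53k']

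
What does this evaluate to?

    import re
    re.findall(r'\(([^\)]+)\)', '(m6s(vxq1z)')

['m6s(vxq1z']

With a single group, `findall` returns only what that group captured — 1 item.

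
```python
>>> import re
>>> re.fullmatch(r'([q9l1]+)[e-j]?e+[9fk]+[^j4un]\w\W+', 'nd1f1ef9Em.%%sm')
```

`re.fullmatch` is like wrapping the pattern in `^…$` (in single-line mode).
Here there's no way to consume every character, so the call returns None.

None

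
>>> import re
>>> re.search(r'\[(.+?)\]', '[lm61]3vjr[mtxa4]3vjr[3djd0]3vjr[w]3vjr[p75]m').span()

(0, 6)

Lazy quantifiers expand one character at a time until the remainder of the pattern can match.
`search` walks the string left to right and returns the first match it finds.
The match spans [0:6] → '[lm61]'.
Captured: group 1 = 'lm61'.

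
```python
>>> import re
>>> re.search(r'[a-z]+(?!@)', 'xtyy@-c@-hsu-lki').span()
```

A negative assertion filters positions out without eating any characters.
Unlike `match`, `search` isn't anchored — it looks for the pattern anywhere in the string.
The match spans [0:3] → 'xty'.

(0, 3)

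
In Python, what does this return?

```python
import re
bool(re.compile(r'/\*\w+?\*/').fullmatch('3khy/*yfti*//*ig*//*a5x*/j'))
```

False

`re.fullmatch` requires the pattern to consume the entire string.
Here there's no way to consume every character, so the call returns None, and `bool(None)` is False.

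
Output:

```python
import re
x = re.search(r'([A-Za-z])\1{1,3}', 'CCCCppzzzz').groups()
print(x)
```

('C',)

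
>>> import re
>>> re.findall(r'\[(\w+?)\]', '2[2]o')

['2']

`findall` collects group 1 from the one match (1 total).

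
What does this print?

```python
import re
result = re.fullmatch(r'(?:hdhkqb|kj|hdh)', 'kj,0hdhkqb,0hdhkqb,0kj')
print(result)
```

None

`fullmatch` succeeds only if the pattern covers the string from start to end.
Here the string isn't matched end-to-end, so the call returns None.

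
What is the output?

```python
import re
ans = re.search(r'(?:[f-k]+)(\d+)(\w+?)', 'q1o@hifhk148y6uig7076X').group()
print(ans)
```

This matches one or more of a character in [f-k] (non-capturing group); then one or more of a digit (captured); then one or more of a word character (lazy) (captured).
With the lazy modifier that quantifier settles for the fewest repetitions that let the rest of the pattern succeed (the atoms after it are unaffected and can still be greedy).
`re.search` scans for the first position where the pattern succeeds.
The match spans [4:13] → 'hifhk148y'.
Captured: group 1 = '148', group 2 = 'y'.

hifhk148y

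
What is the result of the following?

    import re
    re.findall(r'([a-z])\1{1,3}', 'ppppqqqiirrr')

A backreference is literal: `\1` must see the identical characters the first group matched.
Walking the string: at [0:4] match 'pppp', group 1 = 'p'; at [4:7] match 'qqq', group 1 = 'q'; at [7:9] match 'ii', group 1 = 'i'; at [9:12] match 'rrr', group 1 = 'r'.
`findall` collects group 1 from each match (4 total).

['p', 'q', 'i', 'r']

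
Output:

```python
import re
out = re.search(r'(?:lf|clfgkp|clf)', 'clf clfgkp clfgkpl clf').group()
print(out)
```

clf

The match spans [0:3] → 'clf'.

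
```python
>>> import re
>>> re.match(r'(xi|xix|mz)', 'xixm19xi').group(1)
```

Alternation tries branches left to right and keeps the first one that lets the overall match succeed at that position.
With `match`, the pattern is implicitly anchored at the beginning.
The match spans [0:2] → 'xi'.
Captured: group 1 = 'xi'.

'xi'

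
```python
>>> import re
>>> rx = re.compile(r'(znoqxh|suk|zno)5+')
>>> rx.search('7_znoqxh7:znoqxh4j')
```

None

Here the pattern never matches, so the call returns None.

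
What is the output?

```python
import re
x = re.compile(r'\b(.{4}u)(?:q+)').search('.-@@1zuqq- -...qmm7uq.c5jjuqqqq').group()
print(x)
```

This matches a word boundary (`\b`, zero-width); then exactly 4 of any character, then the literal 'u' (captured); then one or more of a literal 'q' (non-capturing group).
`re.search` tries every starting position until one works.
The match spans [15:21] → 'qmm7uq'.
Captured: group 1 = 'qmm7u'.

qmm7uq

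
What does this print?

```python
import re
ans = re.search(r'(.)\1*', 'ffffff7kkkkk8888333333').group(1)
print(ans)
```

f

After group 1 captures some text, `\1` only succeeds where that same text appears again.
`re.search` tries every starting position until one works.
The match spans [0:6] → 'ffffff'.
Captured: group 1 = 'f'.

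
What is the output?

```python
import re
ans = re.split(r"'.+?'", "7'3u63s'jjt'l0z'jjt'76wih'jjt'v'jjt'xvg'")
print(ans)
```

['7', 'jjt', 'jjt', 'jjt', 'jjt', '']

Matches to split on: at [1:8] → "'3u63s'"; at [11:16] → "'l0z'"; at [19:26] → "'76wih'"; at [29:32] → "'v'"; at [35:40] → "'xvg'".
The string is cut at each match, leaving 6 pieces.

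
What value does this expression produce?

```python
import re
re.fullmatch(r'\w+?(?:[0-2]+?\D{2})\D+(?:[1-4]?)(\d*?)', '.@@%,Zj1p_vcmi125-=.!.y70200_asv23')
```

None

The pattern matches one or more of a word character (lazy); then one or more of a character in [0-2] (lazy), then exactly 2 of a non-digit (non-capturing group); then one or more of a non-digit; then optionally a character in [1-4] (non-capturing group); then zero or more of a digit (lazy) (captured).
For `fullmatch`, every character of the input must be accounted for by the pattern.
Here there's no way to consume every character, so the call returns None.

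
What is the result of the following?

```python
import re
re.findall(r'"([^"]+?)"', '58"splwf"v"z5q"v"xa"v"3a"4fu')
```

`findall` collects group 1 from each match (4 total).

['splwf', 'z5q', 'xa', '3a']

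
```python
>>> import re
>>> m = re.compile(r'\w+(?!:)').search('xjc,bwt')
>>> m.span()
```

(0, 3)

The negative lookahead/lookbehind blocks any match where the forbidden context is present.
The match spans [0:3] → 'xjc'.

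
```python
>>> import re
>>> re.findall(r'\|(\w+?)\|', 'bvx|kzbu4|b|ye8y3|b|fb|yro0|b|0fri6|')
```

Because there's exactly one group, `findall` drops the full match and keeps group 1 from each hit.

['kzbu4', 'ye8y3', 'fb', 'b']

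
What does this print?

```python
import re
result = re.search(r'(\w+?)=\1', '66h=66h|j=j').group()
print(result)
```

66h=66h

A backreference is literal: `\1` must see the identical characters the first group matched.
The match spans [0:7] → '66h=66h'.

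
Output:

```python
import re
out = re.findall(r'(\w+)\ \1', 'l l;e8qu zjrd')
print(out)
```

The backreference `\1` re-matches whatever the first group consumed, character for character.
Walking the string: at [0:3] match 'l l', group 1 = 'l'.
One capturing group, so `findall` returns just the captured substring from the one match — 1 in all.

['l']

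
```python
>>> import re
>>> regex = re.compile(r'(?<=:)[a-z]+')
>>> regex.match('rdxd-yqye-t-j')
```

The positive lookaround only admits positions where the adjacent text matches; those characters stay outside the span.
`re.match` won't scan ahead — the pattern has to work from the very first character.
Here the string doesn't start with a match, so the call returns None.

None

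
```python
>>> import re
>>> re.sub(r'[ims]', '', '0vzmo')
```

Pattern: one of [ims].
Matches: at [3:4] → 'm'.
Every occurrence is swapped for ''.

'0vzo'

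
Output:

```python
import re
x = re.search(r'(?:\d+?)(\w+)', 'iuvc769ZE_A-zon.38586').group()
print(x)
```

769ZE_A

The pattern matches one or more of a digit (lazy) (non-capturing group); then one or more of a word character (captured).
`re.search` tries every starting position until one works.
The match spans [4:11] → '769ZE_A'.
Captured: group 1 = '69ZE_A'.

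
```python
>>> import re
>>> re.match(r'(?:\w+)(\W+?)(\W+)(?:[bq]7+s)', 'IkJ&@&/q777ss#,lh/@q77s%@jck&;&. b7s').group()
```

The pattern matches one or more of a word character (non-capturing group); then one or more of a non-word character (lazy) (captured); then one or more of a non-word character (captured); then one of [bq], then one or more of the literal '7', then a literal 's' (non-capturing group).
With `match`, the pattern is implicitly anchored at the beginning.
The match spans [0:12] → 'IkJ&@&/q777s'.
Captured: group 1 = '&', group 2 = '@&/'.

'IkJ&@&/q777s'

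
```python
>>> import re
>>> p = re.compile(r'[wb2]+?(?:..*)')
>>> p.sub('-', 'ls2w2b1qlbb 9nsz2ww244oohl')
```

Pattern: one or more of one of [wb2] (lazy); then any character, then zero or more of any character (non-capturing group).
Matches: at [2:26] → '2w2b1qlbb 9nsz2ww244oohl'.
Every occurrence is swapped for '-'.

'ls-'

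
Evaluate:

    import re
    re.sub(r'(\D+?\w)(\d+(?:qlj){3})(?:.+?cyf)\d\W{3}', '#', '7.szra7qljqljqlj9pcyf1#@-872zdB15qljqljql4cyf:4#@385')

'7#872zdB15qljqljql4cyf:4#@385'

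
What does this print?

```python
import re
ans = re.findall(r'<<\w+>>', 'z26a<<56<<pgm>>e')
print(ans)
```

Matches: at [8:15] → '<<pgm>>'.
`findall` yields the raw match text (1 of them) because the pattern has no groups.

['<<pgm>>']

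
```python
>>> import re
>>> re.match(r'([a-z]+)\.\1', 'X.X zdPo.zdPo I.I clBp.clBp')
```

The backreference `\1` re-matches whatever the first group consumed, character for character.
`re.match` won't scan ahead — the pattern has to work from the very first character.
Here the pattern fails at index 0, so the call returns None.

None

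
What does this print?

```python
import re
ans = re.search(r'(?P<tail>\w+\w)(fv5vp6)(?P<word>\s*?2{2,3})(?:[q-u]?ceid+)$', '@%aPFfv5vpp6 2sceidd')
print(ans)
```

None

Here no position works, so the call returns None.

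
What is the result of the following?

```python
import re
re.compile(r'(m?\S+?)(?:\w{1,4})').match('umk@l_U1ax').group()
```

'umk'

The pattern matches optionally the literal 'm', then one or more of a non-whitespace character (lazy) (captured); then 1 to 4 of a word character (non-capturing group).
`re.match` only tries the pattern at the start of the string.
The match spans [0:3] → 'umk'.
Captured: group 1 = 'u'.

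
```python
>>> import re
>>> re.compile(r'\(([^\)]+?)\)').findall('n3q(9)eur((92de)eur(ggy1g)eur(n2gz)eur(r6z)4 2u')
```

['9', '(92de', 'ggy1g', 'n2gz', 'r6z']

Matches: at [3:6] match '(9)', group 1 = '9'; at [9:16] match '((92de)', group 1 = '(92de'; at [19:26] match '(ggy1g)', group 1 = 'ggy1g'; at [29:35] match '(n2gz)', group 1 = 'n2gz'; at [38:43] match '(r6z)', group 1 = 'r6z'.
With a single group, `findall` returns only what that group captured — 5 items.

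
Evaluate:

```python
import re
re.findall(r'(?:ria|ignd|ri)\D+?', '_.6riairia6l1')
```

Branches in `(...|...)` are attempted left-to-right; the first branch that allows the whole pattern to succeed is taken.
Matches: at [3:7] → 'riai'; at [7:10] → 'ria'.
`findall` yields the raw match text (2 of them) because the pattern has no groups.

['riai', 'ria']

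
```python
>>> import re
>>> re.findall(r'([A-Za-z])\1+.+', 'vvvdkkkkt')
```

['v']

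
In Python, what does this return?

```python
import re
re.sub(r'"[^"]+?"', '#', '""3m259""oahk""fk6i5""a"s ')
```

Matches: at [1:8] → '"3m259"'; at [8:14] → '"oahk"'; at [14:21] → '"fk6i5"'; at [21:24] → '"a"'.
Every occurrence is swapped for '#'.

'"####s '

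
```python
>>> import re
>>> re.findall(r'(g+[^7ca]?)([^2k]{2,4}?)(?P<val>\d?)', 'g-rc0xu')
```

Because the quantifier is non-greedy, it stops expanding at the earliest point where the rest of the pattern can succeed.
3 groups means the one result is a tuple of 3 captured strings — 1 here.

[('g-', 'rc', '0')]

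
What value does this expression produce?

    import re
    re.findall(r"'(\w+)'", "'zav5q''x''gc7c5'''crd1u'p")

['zav5q', 'x', 'gc7c5', 'crd1u']

One capturing group, so `findall` returns just the captured substring from each match — 4 in all.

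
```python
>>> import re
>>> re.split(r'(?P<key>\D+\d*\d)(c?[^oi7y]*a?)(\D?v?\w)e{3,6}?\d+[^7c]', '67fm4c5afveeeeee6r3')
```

This matches one or more of a non-digit, then zero or more of a digit, then a digit (captured as 'key'); then optionally a literal 'c', then zero or more of any character except [oi7y], then optionally a literal 'a' (captured); then optionally a non-digit, then optionally the literal 'v', then a word character (captured); then 3 to 6 of the literal 'e' (lazy), then one or more of a digit, then any character except [7c].
Matches to split on: at [2:18] → 'fm4c5afveeeeee6r'.
The group in the pattern means `split` returns the separators' captures alongside the pieces.

['67', 'fm4', 'c5afvee', 'e', '3']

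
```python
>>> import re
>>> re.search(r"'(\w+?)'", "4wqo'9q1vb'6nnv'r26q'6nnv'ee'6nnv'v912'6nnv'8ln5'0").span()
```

`re.search` scans for the first position where the pattern succeeds.
The match spans [4:11] → "'9q1vb'".
Captured: group 1 = '9q1vb'.

(4, 11)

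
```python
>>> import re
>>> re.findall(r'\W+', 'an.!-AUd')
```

['.!-']

Since nothing is captured, `findall` lists the 1 matched substring directly.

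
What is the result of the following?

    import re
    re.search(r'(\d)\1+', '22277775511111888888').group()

`\1` has to match the exact text group 1 already captured.
`search` walks the string left to right and returns the first match it finds.
The match spans [0:3] → '222'.
Captured: group 1 = '2'.

'222'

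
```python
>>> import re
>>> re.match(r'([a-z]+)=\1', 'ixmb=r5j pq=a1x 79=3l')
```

None

The backreference `\1` re-matches whatever the first group consumed, character for character.
`re.match` won't scan ahead — the pattern has to work from the very first character.
Here position 0 doesn't satisfy it, so the call returns None.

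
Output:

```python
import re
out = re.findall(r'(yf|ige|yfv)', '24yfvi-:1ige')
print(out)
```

['yf', 'ige']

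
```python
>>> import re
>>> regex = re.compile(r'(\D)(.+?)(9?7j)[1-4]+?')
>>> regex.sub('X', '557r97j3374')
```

'557X374'

A non-greedy quantifier consumes as few characters as it can — just enough that the remainder of the pattern still matches from where it stops; whatever follows it matches normally.
Each match is replaced by 'X'.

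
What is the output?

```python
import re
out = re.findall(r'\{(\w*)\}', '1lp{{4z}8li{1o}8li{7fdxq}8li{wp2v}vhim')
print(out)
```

Matches: at [4:8] match '{4z}', group 1 = '4z'; at [11:15] match '{1o}', group 1 = '1o'; at [18:25] match '{7fdxq}', group 1 = '7fdxq'; at [28:34] match '{wp2v}', group 1 = 'wp2v'.
Because there's exactly one group, `findall` drops the full match and keeps group 1 from each hit.

['4z', '1o', '7fdxq', 'wp2v']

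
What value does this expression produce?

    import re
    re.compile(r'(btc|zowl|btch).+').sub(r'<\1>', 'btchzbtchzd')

'<btc>'

The regex engine tests alternatives in the order written; an earlier branch that matches wins even if a later one would match more.
Matches: at [0:11] → 'btchzbtchzd'.
`\1` in the replacement pulls in group 1's text for each match.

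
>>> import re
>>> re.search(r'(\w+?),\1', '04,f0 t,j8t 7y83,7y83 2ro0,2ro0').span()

`\1` is not a pattern — it's the concrete string captured by group 1, re-applied verbatim.
`re.search` tries every starting position until one works.
The match spans [12:21] → '7y83,7y83'.
Captured: group 1 = '7y83'.

(12, 21)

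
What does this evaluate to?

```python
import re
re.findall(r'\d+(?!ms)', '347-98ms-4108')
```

['347', '9', '4108']

`(?!…)`/`(?<!…)` only lets a position through if the neighbouring text does NOT match; no characters are consumed.
No capturing groups, so `findall` returns the 3 full match strings.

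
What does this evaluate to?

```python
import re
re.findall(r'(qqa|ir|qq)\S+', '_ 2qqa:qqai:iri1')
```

Alternation isn't longest-match — the leftmost alternative that fits at this position is chosen.
One capturing group, so `findall` returns just the captured substring from the one match — 1 in all.

['qqa']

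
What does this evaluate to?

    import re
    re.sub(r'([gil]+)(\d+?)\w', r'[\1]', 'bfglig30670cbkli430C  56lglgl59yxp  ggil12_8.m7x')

The `?` after the quantifier makes it lazy — it takes as little as possible before letting the rest of the pattern try.
`\1` in the replacement pulls in group 1's text for each match.

'bf[glig]670cbk[li]0C  56[lglgl]yxp  [ggil]_8.m7x'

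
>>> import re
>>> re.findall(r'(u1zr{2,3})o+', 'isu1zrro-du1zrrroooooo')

['u1zrr', 'u1zrrr']

Because there's exactly one group, `findall` drops the full match and keeps group 1 from each hit.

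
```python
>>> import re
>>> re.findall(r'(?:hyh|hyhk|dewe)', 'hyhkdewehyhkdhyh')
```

['hyh', 'dewe', 'hyh', 'hyh']

Branches in `(...|...)` are attempted left-to-right; the first branch that allows the whole pattern to succeed is taken.
Scanning left to right: at [0:3] → 'hyh'; at [4:8] → 'dewe'; at [8:11] → 'hyh'; at [13:16] → 'hyh'.
With no groups in the pattern, `findall` gives back each whole match — 4 here.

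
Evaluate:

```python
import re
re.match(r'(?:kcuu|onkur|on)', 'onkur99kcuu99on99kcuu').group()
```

'onkur'

`re.match` won't scan ahead — the pattern has to work from the very first character.
The match spans [0:5] → 'onkur'.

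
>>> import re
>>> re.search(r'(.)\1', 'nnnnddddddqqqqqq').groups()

('n',)

The backreference `\1` re-matches whatever the first group consumed, character for character.
`re.search` scans for the first position where the pattern succeeds.
The match spans [0:2] → 'nn'.
Captured: group 1 = 'n'.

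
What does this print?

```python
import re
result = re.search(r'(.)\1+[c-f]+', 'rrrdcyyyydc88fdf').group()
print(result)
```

A backreference is literal: `\1` must see the identical characters the first group matched.
`search` walks the string left to right and returns the first match it finds.
The match spans [0:5] → 'rrrdc'.
Captured: group 1 = 'r'.

rrrdc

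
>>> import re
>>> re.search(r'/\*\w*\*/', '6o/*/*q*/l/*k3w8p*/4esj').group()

The match spans [4:9] → '/*q*/'.

'/*q*/'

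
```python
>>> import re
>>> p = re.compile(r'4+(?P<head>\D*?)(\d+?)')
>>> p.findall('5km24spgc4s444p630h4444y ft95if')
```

[('spgc', '4'), ('p', '6'), ('y ft', '9')]

With the lazy modifier that quantifier settles for the fewest repetitions that let the rest of the pattern succeed (the atoms after it are unaffected and can still be greedy).
Multiple groups make `findall` return tuples — one 2-tuple for each match.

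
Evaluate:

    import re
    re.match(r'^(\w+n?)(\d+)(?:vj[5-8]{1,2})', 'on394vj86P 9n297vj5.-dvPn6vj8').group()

This matches anchored at the start of the string; then one or more of a word character, then optionally the literal 'n' (captured); then one or more of a digit (captured); then the literal 'vj', then 1 to 2 of a character in [5-8] (non-capturing group).
`re.match` only tries the pattern at the start of the string.
The match spans [0:9] → 'on394vj86'.
Captured: group 1 = 'on39', group 2 = '4'.

'on394vj86'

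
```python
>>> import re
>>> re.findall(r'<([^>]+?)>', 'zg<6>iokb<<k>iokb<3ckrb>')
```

Scanning left to right: at [2:5] match '<6>', group 1 = '6'; at [9:13] match '<<k>', group 1 = '<k'; at [17:24] match '<3ckrb>', group 1 = '3ckrb'.
With a single group, `findall` returns only what that group captured — 3 items.

['6', '<k', '3ckrb']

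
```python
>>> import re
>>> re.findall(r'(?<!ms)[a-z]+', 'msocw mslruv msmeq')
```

Because the assertion is negative and zero-width, positions next to the forbidden text are skipped.
Walking the string: at [0:5] → 'msocw'; at [6:12] → 'mslruv'; at [13:18] → 'msmeq'.
Since nothing is captured, `findall` lists the 3 matched substrings directly.

['msocw', 'mslruv', 'msmeq']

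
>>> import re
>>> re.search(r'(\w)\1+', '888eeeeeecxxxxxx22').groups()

('8',)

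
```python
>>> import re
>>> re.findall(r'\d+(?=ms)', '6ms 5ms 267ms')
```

Because the assertion is zero-width, the text it checks is not consumed and won't appear in the result.
With no groups in the pattern, `findall` gives back each whole match — 3 here.

['6', '5', '267']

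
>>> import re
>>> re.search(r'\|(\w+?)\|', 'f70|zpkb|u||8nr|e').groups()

`search` walks the string left to right and returns the first match it finds.
The match spans [3:9] → '|zpkb|'.
Captured: group 1 = 'zpkb'.

('zpkb',)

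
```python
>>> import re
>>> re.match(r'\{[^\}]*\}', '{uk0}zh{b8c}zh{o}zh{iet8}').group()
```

`re.match` won't scan ahead — the pattern has to work from the very first character.
The match spans [0:5] → '{uk0}'.

'{uk0}'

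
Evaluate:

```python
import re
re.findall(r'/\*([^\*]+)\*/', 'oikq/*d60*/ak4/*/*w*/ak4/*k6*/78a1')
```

With a single group, `findall` returns only what that group captured — 3 items.

['d60', 'w', 'k6']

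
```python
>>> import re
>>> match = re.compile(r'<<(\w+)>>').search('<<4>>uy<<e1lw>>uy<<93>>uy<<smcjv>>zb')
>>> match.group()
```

'<<4>>'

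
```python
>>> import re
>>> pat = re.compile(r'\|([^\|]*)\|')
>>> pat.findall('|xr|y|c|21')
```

Matches: at [0:4] match '|xr|', group 1 = 'xr'; at [5:8] match '|c|', group 1 = 'c'.
Because there's exactly one group, `findall` drops the full match and keeps group 1 from each hit.

['xr', 'c']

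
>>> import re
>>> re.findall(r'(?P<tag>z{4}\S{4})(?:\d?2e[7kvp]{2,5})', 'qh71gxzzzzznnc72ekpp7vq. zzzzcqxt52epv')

['zzzzznnc', 'zzzzcqxt']

With a single group, `findall` returns only what that group captured — 2 items.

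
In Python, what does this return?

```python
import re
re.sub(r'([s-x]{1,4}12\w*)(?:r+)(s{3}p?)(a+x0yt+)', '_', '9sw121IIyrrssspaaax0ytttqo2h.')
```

Pattern: 1 to 4 of a character in [s-x], then the literal '12', then zero or more of a word character (captured); then one or more of a literal 'r' (non-capturing group); then exactly 3 of the literal 's', then optionally a literal 'p' (captured); then one or more of a literal 'a', then the literal 'x0y', then one or more of a literal 't' (captured).
Every occurrence is swapped for '_'.

'9_qo2h.'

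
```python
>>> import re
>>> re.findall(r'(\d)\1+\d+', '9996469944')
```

After group 1 captures some text, `\1` only succeeds where that same text appears again.
With a single group, `findall` returns only what that group captured — 1 item.

['9']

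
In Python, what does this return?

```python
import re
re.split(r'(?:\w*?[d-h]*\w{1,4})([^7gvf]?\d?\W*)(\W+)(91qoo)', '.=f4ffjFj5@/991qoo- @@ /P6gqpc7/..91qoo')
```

['.=f4ffjFj5@/991qoo- @@ /', 'c7/.', '.', '91qoo', '']

Because the pattern has a capturing group, `split` also inserts each captured text between the pieces.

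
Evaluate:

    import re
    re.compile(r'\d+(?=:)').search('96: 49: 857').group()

'96'

Lookahead/lookbehind check context without consuming it, so the matched span excludes the asserted characters.
`re.search` scans for the first position where the pattern succeeds.
The match spans [0:2] → '96'.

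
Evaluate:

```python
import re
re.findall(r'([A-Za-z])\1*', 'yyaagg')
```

['y', 'a', 'g']

`\1` has to match the exact text group 1 already captured.
Matches: at [0:2] match 'yy', group 1 = 'y'; at [2:4] match 'aa', group 1 = 'a'; at [4:6] match 'gg', group 1 = 'g'.
Because there's exactly one group, `findall` drops the full match and keeps group 1 from each hit.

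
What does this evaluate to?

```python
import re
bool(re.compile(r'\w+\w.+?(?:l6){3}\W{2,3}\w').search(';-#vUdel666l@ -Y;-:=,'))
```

False

The pattern matches one or more of a word character, then a word character; then one or more of any character (lazy); then the literal 'l6' repeated 3 times, then 2 to 3 of a non-word character, then a word character.
`re.search` tries every starting position until one works.
Here the pattern never matches, so the call returns None, and `bool(None)` is False.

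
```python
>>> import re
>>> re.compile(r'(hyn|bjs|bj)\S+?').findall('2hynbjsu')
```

['hyn']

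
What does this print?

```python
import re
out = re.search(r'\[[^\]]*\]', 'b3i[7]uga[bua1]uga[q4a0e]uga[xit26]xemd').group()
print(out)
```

[7]

The match spans [3:6] → '[7]'.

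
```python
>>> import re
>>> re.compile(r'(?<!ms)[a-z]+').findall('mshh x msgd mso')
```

['mshh', 'x', 'msgd', 'mso']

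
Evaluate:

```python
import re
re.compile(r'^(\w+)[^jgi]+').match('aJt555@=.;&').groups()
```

('aJt555',)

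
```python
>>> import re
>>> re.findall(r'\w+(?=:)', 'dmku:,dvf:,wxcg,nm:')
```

The lookaround is zero-width — it requires the adjacent text to match without consuming it, so the asserted text isn't part of the match.
Matches: at [0:4] → 'dmku'; at [6:9] → 'dvf'; at [16:18] → 'nm'.
No capturing groups, so `findall` returns the 3 full match strings.

['dmku', 'dvf', 'nm']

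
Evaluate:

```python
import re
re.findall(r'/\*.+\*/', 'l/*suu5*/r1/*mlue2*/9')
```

['/*suu5*/r1/*mlue2*/']

Scanning left to right: at [1:20] → '/*suu5*/r1/*mlue2*/'.
`findall` yields the raw match text (1 of them) because the pattern has no groups.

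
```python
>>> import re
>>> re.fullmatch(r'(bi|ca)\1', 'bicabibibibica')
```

After group 1 captures some text, `\1` only succeeds where that same text appears again.
`fullmatch` succeeds only if the pattern covers the string from start to end.
Here there's no way to consume every character, so the call returns None.

None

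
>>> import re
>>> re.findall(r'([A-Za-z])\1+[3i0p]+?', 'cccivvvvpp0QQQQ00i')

The backreference `\1` re-matches whatever the first group consumed, character for character.
Because there's exactly one group, `findall` drops the full match and keeps group 1 from each hit.

['c', 'v', 'Q']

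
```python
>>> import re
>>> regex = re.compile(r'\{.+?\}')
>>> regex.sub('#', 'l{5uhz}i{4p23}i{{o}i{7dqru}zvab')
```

Matches: at [1:7] → '{5uhz}'; at [8:14] → '{4p23}'; at [15:19] → '{{o}'; at [20:27] → '{7dqru}'.
Each match is replaced by '#'.

'l#i#i#i#zvab'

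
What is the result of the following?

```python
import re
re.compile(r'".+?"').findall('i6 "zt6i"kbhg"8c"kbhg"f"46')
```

['"zt6i"', '"8c"', '"f"']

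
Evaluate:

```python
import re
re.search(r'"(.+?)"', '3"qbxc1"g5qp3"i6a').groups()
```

Because the quantifier is non-greedy, it stops expanding at the earliest point where the rest of the pattern can succeed.
`search` walks the string left to right and returns the first match it finds.
The match spans [1:8] → '"qbxc1"'.
Captured: group 1 = 'qbxc1'.

('qbxc1',)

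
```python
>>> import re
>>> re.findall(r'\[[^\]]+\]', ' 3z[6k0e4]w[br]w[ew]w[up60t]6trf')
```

Scanning left to right: at [3:10] → '[6k0e4]'; at [11:15] → '[br]'; at [16:20] → '[ew]'; at [21:28] → '[up60t]'.
`findall` yields the raw match text (4 of them) because the pattern has no groups.

['[6k0e4]', '[br]', '[ew]', '[up60t]']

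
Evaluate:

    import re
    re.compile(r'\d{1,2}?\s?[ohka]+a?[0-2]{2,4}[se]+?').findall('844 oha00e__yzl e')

['44 oha00e']

No capturing groups, so `findall` returns the 1 full match string.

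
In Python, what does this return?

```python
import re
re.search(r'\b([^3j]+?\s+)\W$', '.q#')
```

Pattern: a word boundary (`\b`, zero-width); then one or more of any character except [3j] (lazy), then one or more of whitespace (captured); then a non-word character; then anchored at the end.
Here nothing in the string fits, so the call returns None.

None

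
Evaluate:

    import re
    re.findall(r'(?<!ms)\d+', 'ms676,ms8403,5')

['76', '403', '5']

A negative assertion filters positions out without eating any characters.
`findall` yields the raw match text (3 of them) because the pattern has no groups.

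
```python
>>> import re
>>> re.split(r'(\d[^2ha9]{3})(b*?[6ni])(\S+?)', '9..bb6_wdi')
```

Pattern: a digit, then exactly 3 of any character except [2ha9] (captured); then zero or more of the literal 'b' (lazy), then one of [6ni] (captured); then one or more of a non-whitespace character (lazy) (captured).
Because the quantifier is non-greedy, it stops expanding at the earliest point where the rest of the pattern can succeed.
Matches to split on: at [0:7] → '9..bb6_'.
With a capturing group present, the delimiter's captured portion is kept in the result list.

['', '9..b', 'b6', '_', 'wdi']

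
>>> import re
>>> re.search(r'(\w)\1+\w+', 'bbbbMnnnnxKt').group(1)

'b'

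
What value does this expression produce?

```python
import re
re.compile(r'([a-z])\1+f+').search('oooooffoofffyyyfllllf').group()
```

`\1` is not a pattern — it's the concrete string captured by group 1, re-applied verbatim.
`re.search` scans for the first position where the pattern succeeds.
The match spans [0:7] → 'oooooff'.
Captured: group 1 = 'o'.

'oooooff'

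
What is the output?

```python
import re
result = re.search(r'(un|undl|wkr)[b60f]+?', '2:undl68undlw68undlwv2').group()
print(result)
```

The match spans [2:7] → 'undl6'.

undl6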